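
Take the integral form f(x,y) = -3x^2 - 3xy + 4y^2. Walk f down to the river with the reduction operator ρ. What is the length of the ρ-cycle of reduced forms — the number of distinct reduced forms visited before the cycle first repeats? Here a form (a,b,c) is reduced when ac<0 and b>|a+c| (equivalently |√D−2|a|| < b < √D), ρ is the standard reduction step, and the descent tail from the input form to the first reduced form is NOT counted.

D = 57, ⌊√D⌋ = 7
descent: ρ → (4,3,-3)  [lands on river]
river: ρ → (-3,3,4)
river: ρ → (4,5,-2)
river: ρ → (-2,7,1)
river: ρ → (1,7,-2)
river: ρ → (-2,5,4)
ρ-cycle length = 6 (tail of 1 descent step not counted)

6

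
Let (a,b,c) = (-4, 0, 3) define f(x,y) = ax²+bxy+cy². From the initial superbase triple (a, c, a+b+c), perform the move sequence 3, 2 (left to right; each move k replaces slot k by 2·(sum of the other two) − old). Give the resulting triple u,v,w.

start (-4,3,-1) = (f(1,0),f(0,1),f(1,1))
replace slot 3: 2·((-4)+3) − (-1) = -1 → (-4,3,-1)
replace slot 2: 2·((-4)+(-1)) − 3 = -13 → (-4,-13,-1)

-4,-13,-1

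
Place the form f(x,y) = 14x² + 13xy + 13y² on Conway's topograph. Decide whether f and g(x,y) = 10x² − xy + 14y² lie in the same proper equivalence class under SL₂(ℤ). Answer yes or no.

D₁ = -559, D₂ = -559
f: flip: (14,13,13)→(13,-13,14)
f: translate: b→13 (≡-13 mod 26), so (13,-13,14)→(13,13,14)
f: reduced (well bottom): (13,13,14) with a≤c, −a<b≤a
g: reduced (well bottom): (10,-1,14) with a≤c, −a<b≤a
reduced forms (13, 13, 14) vs (10, -1, 14) ⇒ inequivalent

no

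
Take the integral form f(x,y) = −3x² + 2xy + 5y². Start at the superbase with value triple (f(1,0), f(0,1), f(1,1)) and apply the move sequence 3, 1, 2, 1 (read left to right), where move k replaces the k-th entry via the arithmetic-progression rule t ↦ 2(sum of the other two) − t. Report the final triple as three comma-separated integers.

start (-3,5,4) = (f(1,0),f(0,1),f(1,1))
replace slot 3: 2·((-3)+5) − 4 = 0 → (-3,5,0)
replace slot 1: 2·(5+0) − (-3) = 13 → (13,5,0)
replace slot 2: 2·(13+0) − 5 = 21 → (13,21,0)
replace slot 1: 2·(21+0) − 13 = 29 → (29,21,0)

29,21,0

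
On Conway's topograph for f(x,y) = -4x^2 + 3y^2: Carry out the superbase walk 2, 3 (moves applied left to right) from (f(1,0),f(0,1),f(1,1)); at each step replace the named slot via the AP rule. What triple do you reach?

start (-4,3,-1) = (f(1,0),f(0,1),f(1,1))
replace slot 2: 2·((-4)+(-1)) − 3 = -13 → (-4,-13,-1)
replace slot 3: 2·((-4)+(-13)) − (-1) = -33 → (-4,-13,-33)

-4,-13,-33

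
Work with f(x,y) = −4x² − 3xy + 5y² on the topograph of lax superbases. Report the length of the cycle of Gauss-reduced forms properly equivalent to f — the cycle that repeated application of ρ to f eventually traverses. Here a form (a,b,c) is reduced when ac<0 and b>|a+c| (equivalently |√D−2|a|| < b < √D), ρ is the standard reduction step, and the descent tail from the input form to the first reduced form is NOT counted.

D = 89, ⌊√D⌋ = 9
descent: ρ → (5,3,-4)  [lands on river]
river: ρ → (-4,5,4)
river: ρ → (4,3,-5)
river: ρ → (-5,7,2)
river: ρ → (2,9,-1)
river: ρ → (-1,9,2)
river: ρ → (2,7,-5)
river: ρ → (-5,3,4)
river: ρ → (4,5,-4)
river: ρ → (-4,3,5)
river: ρ → (5,7,-2)
river: ρ → (-2,9,1)
river: ρ → (1,9,-2)
river: ρ → (-2,7,5)
ρ-cycle length = 14 (tail of 1 descent step not counted)

14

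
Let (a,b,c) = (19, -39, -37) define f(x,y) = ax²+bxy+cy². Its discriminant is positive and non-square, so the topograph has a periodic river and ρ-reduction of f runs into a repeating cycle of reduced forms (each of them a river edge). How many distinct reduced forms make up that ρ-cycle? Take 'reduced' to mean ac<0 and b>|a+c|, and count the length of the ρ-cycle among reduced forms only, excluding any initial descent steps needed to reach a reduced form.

D = 4333, ⌊√D⌋ = 65
descent: ρ → (-37,39,19)  [lands on river]
river: ρ → (19,37,-39)
river: ρ → (-39,41,17)
river: ρ → (17,61,-9)
river: ρ → (-9,65,3)
river: ρ → (3,61,-51)
river: ρ → (-51,41,13)
river: ρ → (13,63,-7)
river: ρ → (-7,63,13)
river: ρ → (13,41,-51)
river: ρ → (-51,61,3)
river: ρ → (3,65,-9)
river: ρ → (-9,61,17)
river: ρ → (17,41,-39)
river: ρ → (-39,37,19)
river: ρ → (19,39,-37)
river: ρ → (-37,35,21)
river: ρ → (21,49,-23)
river: ρ → (-23,43,27)
river: ρ → (27,65,-1)
river: ρ → (-1,65,27)
river: ρ → (27,43,-23)
river: ρ → (-23,49,21)
river: ρ → (21,35,-37)
ρ-cycle length = 24 (tail of 1 descent step not counted)

24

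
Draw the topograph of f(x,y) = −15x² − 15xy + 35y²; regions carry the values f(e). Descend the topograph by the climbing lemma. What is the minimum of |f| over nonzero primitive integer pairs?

descent: ρ → (35,15,-15)
descent: ρ → (-15,45,5)  [lands on river]
river: ρ → (5,45,-15)
closes: descent 2, river 2
min |a| on river = 5

5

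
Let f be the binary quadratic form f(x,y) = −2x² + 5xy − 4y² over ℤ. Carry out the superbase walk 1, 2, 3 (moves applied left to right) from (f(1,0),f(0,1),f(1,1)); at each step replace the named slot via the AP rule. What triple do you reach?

start (-2,-4,-1) = (f(1,0),f(0,1),f(1,1))
replace slot 1: 2·((-4)+(-1)) − (-2) = -8 → (-8,-4,-1)
replace slot 2: 2·((-8)+(-1)) − (-4) = -14 → (-8,-14,-1)
replace slot 3: 2·((-8)+(-14)) − (-1) = -43 → (-8,-14,-43)

-8,-14,-43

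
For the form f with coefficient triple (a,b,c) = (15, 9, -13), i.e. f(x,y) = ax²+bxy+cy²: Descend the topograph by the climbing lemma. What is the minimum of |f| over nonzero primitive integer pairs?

river: ρ → (-13,17,11)
river: ρ → (11,27,-3)
river: ρ → (-3,27,11)
river: ρ → (11,17,-13)
river: ρ → (-13,9,15)
river: ρ → (15,21,-7)
river: ρ → (-7,21,15)
river: ρ → (15,9,-13)
closes: descent 0, river 8
min |a| on river = 3

3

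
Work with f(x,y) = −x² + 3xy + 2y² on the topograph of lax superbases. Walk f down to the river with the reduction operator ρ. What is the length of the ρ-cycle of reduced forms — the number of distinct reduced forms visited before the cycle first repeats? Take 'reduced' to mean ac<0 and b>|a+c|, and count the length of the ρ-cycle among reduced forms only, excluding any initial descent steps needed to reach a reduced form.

D = 17, ⌊√D⌋ = 4
river: ρ → (2,1,-2)
river: ρ → (-2,3,1)
river: ρ → (1,3,-2)
river: ρ → (-2,1,2)
river: ρ → (2,3,-1)
river: ρ → (-1,3,2)
ρ-cycle length = 6 (tail of 0 descent steps not counted)

6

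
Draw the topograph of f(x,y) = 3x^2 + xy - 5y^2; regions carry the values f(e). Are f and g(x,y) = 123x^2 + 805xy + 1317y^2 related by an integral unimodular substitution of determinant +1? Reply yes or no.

D₁ = 61, D₂ = 61
river cycle of f (length 6): (3, 7, -1), (-1, 7, 3), (3, 5, -3), (-3, 7, 1), (1, 7, -3), (-3, 5, 3)
river cycle of g (length 6): (-1, 7, 3), (3, 5, -3), (-3, 7, 1), (1, 7, -3), (-3, 5, 3), (3, 7, -1)
cycles coincide ⇒ equivalent

yes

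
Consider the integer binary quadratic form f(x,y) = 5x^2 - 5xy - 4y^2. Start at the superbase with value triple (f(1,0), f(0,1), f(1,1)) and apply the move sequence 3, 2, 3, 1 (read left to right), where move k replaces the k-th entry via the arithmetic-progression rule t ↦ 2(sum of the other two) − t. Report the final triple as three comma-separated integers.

start (5,-4,-4) = (f(1,0),f(0,1),f(1,1))
replace slot 3: 2·(5+(-4)) − (-4) = 6 → (5,-4,6)
replace slot 2: 2·(5+6) − (-4) = 26 → (5,26,6)
replace slot 3: 2·(5+26) − 6 = 56 → (5,26,56)
replace slot 1: 2·(26+56) − 5 = 159 → (159,26,56)

159,26,56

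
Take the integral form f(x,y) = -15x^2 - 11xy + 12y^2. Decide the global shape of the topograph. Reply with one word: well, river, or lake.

D = b²−4ac = (-11)² − 4·(-15)·12 = 841
D = 29² is a perfect square ⇒ form factors over ℤ ⇒ lakes

lake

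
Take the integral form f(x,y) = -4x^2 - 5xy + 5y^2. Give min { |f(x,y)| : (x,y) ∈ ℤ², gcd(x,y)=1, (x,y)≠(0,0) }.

descent: ρ → (5,5,-4)  [lands on river]
river: ρ → (-4,3,6)
river: ρ → (6,9,-1)
river: ρ → (-1,9,6)
river: ρ → (6,3,-4)
river: ρ → (-4,5,5)
closes: descent 1, river 6
min |a| on river = 1

1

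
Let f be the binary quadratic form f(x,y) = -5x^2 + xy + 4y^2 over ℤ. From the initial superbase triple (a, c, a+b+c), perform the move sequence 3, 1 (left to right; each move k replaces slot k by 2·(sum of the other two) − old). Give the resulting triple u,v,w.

start (-5,4,0) = (f(1,0),f(0,1),f(1,1))
replace slot 3: 2·((-5)+4) − 0 = -2 → (-5,4,-2)
replace slot 1: 2·(4+(-2)) − (-5) = 9 → (9,4,-2)

9,4,-2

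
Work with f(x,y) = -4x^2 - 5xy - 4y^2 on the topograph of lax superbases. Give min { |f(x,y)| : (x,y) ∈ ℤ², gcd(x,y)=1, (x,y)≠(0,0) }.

translate: b→-3 (≡5 mod 8), so (4,5,4)→(4,-3,3)
flip: (4,-3,3)→(3,3,4)
reduced (well bottom): (3,3,4) with a≤c, −a<b≤a
well minimum |f| = |-3| = 3 (negative-definite)

3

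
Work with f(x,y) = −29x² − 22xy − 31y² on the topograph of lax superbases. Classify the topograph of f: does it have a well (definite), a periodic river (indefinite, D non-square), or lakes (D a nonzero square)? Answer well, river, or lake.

D = b²−4ac = (-22)² − 4·(-29)·(-31) = -3112
D < 0 ⇒ definite ⇒ every region one sign ⇒ single well

well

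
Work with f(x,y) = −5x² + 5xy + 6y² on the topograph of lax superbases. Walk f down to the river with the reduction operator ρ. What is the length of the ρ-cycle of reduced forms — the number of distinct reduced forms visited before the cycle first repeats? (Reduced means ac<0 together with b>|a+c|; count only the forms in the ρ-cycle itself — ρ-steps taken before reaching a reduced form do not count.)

D = 145, ⌊√D⌋ = 12
river: ρ → (6,7,-4)
river: ρ → (-4,9,4)
river: ρ → (4,7,-6)
river: ρ → (-6,5,5)
river: ρ → (5,5,-6)
river: ρ → (-6,7,4)
river: ρ → (4,9,-4)
river: ρ → (-4,7,6)
river: ρ → (6,5,-5)
river: ρ → (-5,5,6)
ρ-cycle length = 10 (tail of 0 descent steps not counted)

10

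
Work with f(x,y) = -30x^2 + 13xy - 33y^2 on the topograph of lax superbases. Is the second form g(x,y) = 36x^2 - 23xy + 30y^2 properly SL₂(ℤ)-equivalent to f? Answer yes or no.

D₁ = -3791, D₂ = -3791
f is negative-definite; reduce −f:
−f: reduced (well bottom): (30,-13,33) with a≤c, −a<b≤a
flip sign back: reduced form of f is (-30,13,-33)
g: flip: (36,-23,30)→(30,23,36)
g: reduced (well bottom): (30,23,36) with a≤c, −a<b≤a
reduced forms (-30, 13, -33) vs (30, 23, 36) ⇒ inequivalent

no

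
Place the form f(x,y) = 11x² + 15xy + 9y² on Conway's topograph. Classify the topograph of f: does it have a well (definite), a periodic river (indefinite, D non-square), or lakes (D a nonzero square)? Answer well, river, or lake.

D = b²−4ac = 15² − 4·11·9 = -171
D < 0 ⇒ definite ⇒ every region one sign ⇒ single well

well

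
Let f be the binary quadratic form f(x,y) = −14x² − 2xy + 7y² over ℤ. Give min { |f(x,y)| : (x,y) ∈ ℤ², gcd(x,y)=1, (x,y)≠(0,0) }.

descent: ρ → (7,16,-5)  [lands on river]
river: ρ → (-5,14,10)
river: ρ → (10,6,-9)
river: ρ → (-9,12,7)
closes: descent 1, river 4
min |a| on river = 5

5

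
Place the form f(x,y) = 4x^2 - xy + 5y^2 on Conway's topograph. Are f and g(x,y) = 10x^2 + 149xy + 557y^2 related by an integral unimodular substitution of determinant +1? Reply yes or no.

D₁ = -79, D₂ = -79
f: reduced (well bottom): (4,-1,5) with a≤c, −a<b≤a
g: translate: b→9 (≡149 mod 20), so (10,149,557)→(10,9,4)
g: flip: (10,9,4)→(4,-9,10)
g: translate: b→-1 (≡-9 mod 8), so (4,-9,10)→(4,-1,5)
g: reduced (well bottom): (4,-1,5) with a≤c, −a<b≤a
reduced forms (4, -1, 5) vs (4, -1, 5) ⇒ equivalent

yes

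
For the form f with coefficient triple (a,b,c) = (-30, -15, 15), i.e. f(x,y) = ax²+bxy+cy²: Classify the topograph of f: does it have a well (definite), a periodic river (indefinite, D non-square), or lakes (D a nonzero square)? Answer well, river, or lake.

D = b²−4ac = (-15)² − 4·(-30)·15 = 2025
D = 45² is a perfect square ⇒ form factors over ℤ ⇒ lakes

lake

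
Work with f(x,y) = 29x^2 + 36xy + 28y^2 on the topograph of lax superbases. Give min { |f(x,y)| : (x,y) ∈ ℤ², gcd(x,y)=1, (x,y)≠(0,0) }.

translate: b→-22 (≡36 mod 58), so (29,36,28)→(29,-22,21)
flip: (29,-22,21)→(21,22,29)
translate: b→-20 (≡22 mod 42), so (21,22,29)→(21,-20,28)
reduced (well bottom): (21,-20,28) with a≤c, −a<b≤a
well minimum = a = 21

21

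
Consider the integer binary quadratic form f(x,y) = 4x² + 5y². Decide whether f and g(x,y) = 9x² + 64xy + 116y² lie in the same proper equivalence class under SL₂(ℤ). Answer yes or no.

D₁ = -80, D₂ = -80
f: reduced (well bottom): (4,0,5) with a≤c, −a<b≤a
g: translate: b→-8 (≡64 mod 18), so (9,64,116)→(9,-8,4)
g: flip: (9,-8,4)→(4,8,9)
g: translate: b→0 (≡8 mod 8), so (4,8,9)→(4,0,5)
g: reduced (well bottom): (4,0,5) with a≤c, −a<b≤a
reduced forms (4, 0, 5) vs (4, 0, 5) ⇒ equivalent

yes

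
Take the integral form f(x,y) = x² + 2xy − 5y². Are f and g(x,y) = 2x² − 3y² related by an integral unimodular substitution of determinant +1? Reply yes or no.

D₁ = 24, D₂ = 24
river cycle of f (length 2): (1, 4, -2), (-2, 4, 1)
river cycle of g (length 2): (2, 4, -1), (-1, 4, 2)
cycles differ ⇒ inequivalent

no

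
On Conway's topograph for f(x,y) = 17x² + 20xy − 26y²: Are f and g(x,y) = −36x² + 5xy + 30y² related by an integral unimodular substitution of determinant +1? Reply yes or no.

D₁ = 2168, D₂ = 4345
discriminants differ ⇒ not SL₂(ℤ)-equivalent

no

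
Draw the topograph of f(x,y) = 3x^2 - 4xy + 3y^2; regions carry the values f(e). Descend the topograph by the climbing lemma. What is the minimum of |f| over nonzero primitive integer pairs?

translate: b→2 (≡-4 mod 6), so (3,-4,3)→(3,2,2)
flip: (3,2,2)→(2,-2,3)
translate: b→2 (≡-2 mod 4), so (2,-2,3)→(2,2,3)
reduced (well bottom): (2,2,3) with a≤c, −a<b≤a
well minimum = a = 2

2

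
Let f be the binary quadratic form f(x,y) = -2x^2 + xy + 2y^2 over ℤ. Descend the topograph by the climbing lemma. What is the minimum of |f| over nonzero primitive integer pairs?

river: ρ → (2,3,-1)
river: ρ → (-1,3,2)
river: ρ → (2,1,-2)
river: ρ → (-2,3,1)
river: ρ → (1,3,-2)
river: ρ → (-2,1,2)
closes: descent 0, river 6
min |a| on river = 1

1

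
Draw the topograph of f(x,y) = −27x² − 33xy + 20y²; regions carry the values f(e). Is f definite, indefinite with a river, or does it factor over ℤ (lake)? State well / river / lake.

D = b²−4ac = (-33)² − 4·(-27)·20 = 3249
D = 57² is a perfect square ⇒ form factors over ℤ ⇒ lakes

lake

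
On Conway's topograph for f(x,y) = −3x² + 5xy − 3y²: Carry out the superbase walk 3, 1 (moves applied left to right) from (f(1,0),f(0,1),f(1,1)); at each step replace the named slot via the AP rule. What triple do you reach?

start (-3,-3,-1) = (f(1,0),f(0,1),f(1,1))
replace slot 3: 2·((-3)+(-3)) − (-1) = -11 → (-3,-3,-11)
replace slot 1: 2·((-3)+(-11)) − (-3) = -25 → (-25,-3,-11)

-25,-3,-11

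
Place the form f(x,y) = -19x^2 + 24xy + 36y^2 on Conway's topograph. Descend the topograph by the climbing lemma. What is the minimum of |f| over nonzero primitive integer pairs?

river: ρ → (36,48,-7)
river: ρ → (-7,50,29)
river: ρ → (29,8,-28)
river: ρ → (-28,48,9)
river: ρ → (9,42,-43)
river: ρ → (-43,44,8)
river: ρ → (8,52,-19)
river: ρ → (-19,24,36)
closes: descent 0, river 8
min |a| on river = 7

7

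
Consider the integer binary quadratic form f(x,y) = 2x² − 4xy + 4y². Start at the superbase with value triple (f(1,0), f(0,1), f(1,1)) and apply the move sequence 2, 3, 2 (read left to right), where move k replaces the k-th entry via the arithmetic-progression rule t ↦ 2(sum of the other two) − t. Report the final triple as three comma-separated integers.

start (2,4,2) = (f(1,0),f(0,1),f(1,1))
replace slot 2: 2·(2+2) − 4 = 4 → (2,4,2)
replace slot 3: 2·(2+4) − 2 = 10 → (2,4,10)
replace slot 2: 2·(2+10) − 4 = 20 → (2,20,10)

2,20,10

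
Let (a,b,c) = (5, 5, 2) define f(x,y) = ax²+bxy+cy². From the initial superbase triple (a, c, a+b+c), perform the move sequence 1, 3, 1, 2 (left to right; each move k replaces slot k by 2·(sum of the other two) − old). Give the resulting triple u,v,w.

start (5,2,12) = (f(1,0),f(0,1),f(1,1))
replace slot 1: 2·(2+12) − 5 = 23 → (23,2,12)
replace slot 3: 2·(23+2) − 12 = 38 → (23,2,38)
replace slot 1: 2·(2+38) − 23 = 57 → (57,2,38)
replace slot 2: 2·(57+38) − 2 = 188 → (57,188,38)

57,188,38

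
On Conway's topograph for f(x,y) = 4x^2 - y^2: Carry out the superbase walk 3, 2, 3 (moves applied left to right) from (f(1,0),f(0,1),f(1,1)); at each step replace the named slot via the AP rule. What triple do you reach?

start (4,-1,3) = (f(1,0),f(0,1),f(1,1))
replace slot 3: 2·(4+(-1)) − 3 = 3 → (4,-1,3)
replace slot 2: 2·(4+3) − (-1) = 15 → (4,15,3)
replace slot 3: 2·(4+15) − 3 = 35 → (4,15,35)

4,15,35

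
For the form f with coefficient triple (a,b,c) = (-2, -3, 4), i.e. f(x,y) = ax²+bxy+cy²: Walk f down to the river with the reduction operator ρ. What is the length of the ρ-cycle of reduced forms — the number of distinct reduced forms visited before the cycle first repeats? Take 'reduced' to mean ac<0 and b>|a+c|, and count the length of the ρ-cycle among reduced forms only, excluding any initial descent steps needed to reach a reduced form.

D = 41, ⌊√D⌋ = 6
descent: ρ → (4,3,-2)  [lands on river]
river: ρ → (-2,5,2)
river: ρ → (2,3,-4)
river: ρ → (-4,5,1)
river: ρ → (1,5,-4)
river: ρ → (-4,3,2)
river: ρ → (2,5,-2)
river: ρ → (-2,3,4)
river: ρ → (4,5,-1)
river: ρ → (-1,5,4)
ρ-cycle length = 10 (tail of 1 descent step not counted)

10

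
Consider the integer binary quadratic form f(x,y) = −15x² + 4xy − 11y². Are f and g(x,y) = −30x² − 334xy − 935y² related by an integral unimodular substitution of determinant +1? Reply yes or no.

D₁ = -644, D₂ = -644
f is negative-definite; reduce −f:
−f: flip: (15,-4,11)→(11,4,15)
−f: reduced (well bottom): (11,4,15) with a≤c, −a<b≤a
flip sign back: reduced form of f is (-11,-4,-15)
g is negative-definite; reduce −g:
−g: translate: b→-26 (≡334 mod 60), so (30,334,935)→(30,-26,11)
−g: flip: (30,-26,11)→(11,26,30)
−g: translate: b→4 (≡26 mod 22), so (11,26,30)→(11,4,15)
−g: reduced (well bottom): (11,4,15) with a≤c, −a<b≤a
flip sign back: reduced form of g is (-11,-4,-15)
reduced forms (-11, -4, -15) vs (-11, -4, -15) ⇒ equivalent

yes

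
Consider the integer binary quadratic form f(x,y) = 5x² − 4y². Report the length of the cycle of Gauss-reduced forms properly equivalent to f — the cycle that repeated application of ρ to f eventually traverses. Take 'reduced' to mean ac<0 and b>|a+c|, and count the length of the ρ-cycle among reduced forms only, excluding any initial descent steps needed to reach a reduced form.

D = 80, ⌊√D⌋ = 8
descent: ρ → (-4,8,1)  [lands on river]
river: ρ → (1,8,-4)
ρ-cycle length = 2 (tail of 1 descent step not counted)

2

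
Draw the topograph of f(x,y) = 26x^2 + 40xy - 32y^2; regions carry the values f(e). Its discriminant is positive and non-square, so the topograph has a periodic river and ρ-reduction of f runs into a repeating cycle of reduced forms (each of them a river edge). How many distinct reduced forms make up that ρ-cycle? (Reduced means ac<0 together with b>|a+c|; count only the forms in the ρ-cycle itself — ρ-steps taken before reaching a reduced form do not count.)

D = 4928, ⌊√D⌋ = 70
river: ρ → (-32,24,34)
river: ρ → (34,44,-22)
river: ρ → (-22,44,34)
river: ρ → (34,24,-32)
river: ρ → (-32,40,26)
river: ρ → (26,64,-8)
river: ρ → (-8,64,26)
river: ρ → (26,40,-32)
ρ-cycle length = 8 (tail of 0 descent steps not counted)

8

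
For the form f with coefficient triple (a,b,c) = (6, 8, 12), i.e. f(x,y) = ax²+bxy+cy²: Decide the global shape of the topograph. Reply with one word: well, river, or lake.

D = b²−4ac = 8² − 4·6·12 = -224
D < 0 ⇒ definite ⇒ every region one sign ⇒ single well

well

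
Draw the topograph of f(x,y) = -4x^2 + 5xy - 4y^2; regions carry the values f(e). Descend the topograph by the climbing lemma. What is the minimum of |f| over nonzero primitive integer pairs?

translate: b→3 (≡-5 mod 8), so (4,-5,4)→(4,3,3)
flip: (4,3,3)→(3,-3,4)
translate: b→3 (≡-3 mod 6), so (3,-3,4)→(3,3,4)
reduced (well bottom): (3,3,4) with a≤c, −a<b≤a
well minimum |f| = |-3| = 3 (negative-definite)

3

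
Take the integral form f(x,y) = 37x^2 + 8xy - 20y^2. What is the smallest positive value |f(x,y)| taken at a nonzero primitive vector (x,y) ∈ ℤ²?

descent: ρ → (-20,32,25)  [lands on river]
river: ρ → (25,18,-27)
river: ρ → (-27,36,16)
river: ρ → (16,28,-35)
river: ρ → (-35,42,9)
river: ρ → (9,48,-20)
closes: descent 1, river 6
min |a| on river = 9

9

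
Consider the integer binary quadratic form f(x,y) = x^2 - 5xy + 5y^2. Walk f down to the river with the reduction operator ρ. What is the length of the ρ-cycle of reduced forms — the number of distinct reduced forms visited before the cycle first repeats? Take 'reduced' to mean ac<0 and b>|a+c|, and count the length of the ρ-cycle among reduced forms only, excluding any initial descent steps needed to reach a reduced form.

D = 5, ⌊√D⌋ = 2
descent: ρ → (5,5,1)
descent: ρ → (1,1,-1)  [lands on river]
river: ρ → (-1,1,1)
ρ-cycle length = 2 (tail of 2 descent steps not counted)

2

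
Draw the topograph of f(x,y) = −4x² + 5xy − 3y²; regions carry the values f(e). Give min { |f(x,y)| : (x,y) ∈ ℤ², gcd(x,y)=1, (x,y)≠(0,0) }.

translate: b→3 (≡-5 mod 8), so (4,-5,3)→(4,3,2)
flip: (4,3,2)→(2,-3,4)
translate: b→1 (≡-3 mod 4), so (2,-3,4)→(2,1,3)
reduced (well bottom): (2,1,3) with a≤c, −a<b≤a
well minimum |f| = |-2| = 2 (negative-definite)

2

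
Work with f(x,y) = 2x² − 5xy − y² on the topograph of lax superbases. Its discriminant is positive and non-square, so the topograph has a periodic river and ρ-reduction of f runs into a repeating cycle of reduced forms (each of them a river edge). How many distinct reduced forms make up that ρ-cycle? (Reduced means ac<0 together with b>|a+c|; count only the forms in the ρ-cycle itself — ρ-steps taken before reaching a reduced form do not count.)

D = 33, ⌊√D⌋ = 5
descent: ρ → (-1,5,2)  [lands on river]
river: ρ → (2,3,-3)
river: ρ → (-3,3,2)
river: ρ → (2,5,-1)
ρ-cycle length = 4 (tail of 1 descent step not counted)

4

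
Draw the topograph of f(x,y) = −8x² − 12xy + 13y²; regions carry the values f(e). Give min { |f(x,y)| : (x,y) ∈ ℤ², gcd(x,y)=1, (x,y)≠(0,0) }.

descent: ρ → (13,12,-8)  [lands on river]
river: ρ → (-8,20,5)
river: ρ → (5,20,-8)
river: ρ → (-8,12,13)
river: ρ → (13,14,-7)
river: ρ → (-7,14,13)
closes: descent 1, river 6
min |a| on river = 5

5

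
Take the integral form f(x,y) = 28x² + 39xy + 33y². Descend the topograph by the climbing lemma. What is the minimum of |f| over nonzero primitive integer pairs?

translate: b→-17 (≡39 mod 56), so (28,39,33)→(28,-17,22)
flip: (28,-17,22)→(22,17,28)
reduced (well bottom): (22,17,28) with a≤c, −a<b≤a
well minimum = a = 22

22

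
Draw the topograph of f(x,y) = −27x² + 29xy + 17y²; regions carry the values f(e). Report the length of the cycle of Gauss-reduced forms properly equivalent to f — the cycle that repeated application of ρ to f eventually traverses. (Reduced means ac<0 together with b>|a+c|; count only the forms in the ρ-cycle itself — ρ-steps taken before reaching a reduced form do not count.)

D = 2677, ⌊√D⌋ = 51
river: ρ → (17,39,-17)
river: ρ → (-17,29,27)
river: ρ → (27,25,-19)
river: ρ → (-19,51,1)
river: ρ → (1,51,-19)
river: ρ → (-19,25,27)
river: ρ → (27,29,-17)
river: ρ → (-17,39,17)
river: ρ → (17,29,-27)
river: ρ → (-27,25,19)
river: ρ → (19,51,-1)
river: ρ → (-1,51,19)
river: ρ → (19,25,-27)
river: ρ → (-27,29,17)
ρ-cycle length = 14 (tail of 0 descent steps not counted)

14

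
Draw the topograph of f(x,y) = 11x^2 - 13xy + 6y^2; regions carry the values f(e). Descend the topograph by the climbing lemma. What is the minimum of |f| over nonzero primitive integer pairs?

translate: b→9 (≡-13 mod 22), so (11,-13,6)→(11,9,4)
flip: (11,9,4)→(4,-9,11)
translate: b→-1 (≡-9 mod 8), so (4,-9,11)→(4,-1,6)
reduced (well bottom): (4,-1,6) with a≤c, −a<b≤a
well minimum = a = 4

4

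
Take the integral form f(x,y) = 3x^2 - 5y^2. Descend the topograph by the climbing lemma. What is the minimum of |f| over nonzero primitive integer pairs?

descent: ρ → (-5,0,3)
descent: ρ → (3,6,-2)  [lands on river]
river: ρ → (-2,6,3)
closes: descent 2, river 2
min |a| on river = 2

2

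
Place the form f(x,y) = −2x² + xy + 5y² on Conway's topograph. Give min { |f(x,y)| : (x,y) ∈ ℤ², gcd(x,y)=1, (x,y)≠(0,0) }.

descent: ρ → (5,-1,-2)
descent: ρ → (-2,5,2)  [lands on river]
river: ρ → (2,3,-4)
river: ρ → (-4,5,1)
river: ρ → (1,5,-4)
river: ρ → (-4,3,2)
river: ρ → (2,5,-2)
river: ρ → (-2,3,4)
river: ρ → (4,5,-1)
river: ρ → (-1,5,4)
river: ρ → (4,3,-2)
closes: descent 2, river 10
min |a| on river = 1

1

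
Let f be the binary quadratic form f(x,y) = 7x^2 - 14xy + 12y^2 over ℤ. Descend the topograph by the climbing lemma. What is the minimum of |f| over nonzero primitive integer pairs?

translate: b→0 (≡-14 mod 14), so (7,-14,12)→(7,0,5)
flip: (7,0,5)→(5,0,7)
reduced (well bottom): (5,0,7) with a≤c, −a<b≤a
well minimum = a = 5

5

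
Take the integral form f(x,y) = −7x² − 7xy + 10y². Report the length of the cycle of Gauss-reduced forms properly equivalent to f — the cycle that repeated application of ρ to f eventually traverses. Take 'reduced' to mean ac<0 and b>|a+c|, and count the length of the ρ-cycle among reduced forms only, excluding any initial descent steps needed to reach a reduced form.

D = 329, ⌊√D⌋ = 18
descent: ρ → (10,7,-7)  [lands on river]
river: ρ → (-7,7,10)
river: ρ → (10,13,-4)
river: ρ → (-4,11,13)
river: ρ → (13,15,-2)
river: ρ → (-2,17,5)
river: ρ → (5,13,-8)
river: ρ → (-8,3,10)
river: ρ → (10,17,-1)
river: ρ → (-1,17,10)
river: ρ → (10,3,-8)
river: ρ → (-8,13,5)
river: ρ → (5,17,-2)
river: ρ → (-2,15,13)
river: ρ → (13,11,-4)
river: ρ → (-4,13,10)
ρ-cycle length = 16 (tail of 1 descent step not counted)

16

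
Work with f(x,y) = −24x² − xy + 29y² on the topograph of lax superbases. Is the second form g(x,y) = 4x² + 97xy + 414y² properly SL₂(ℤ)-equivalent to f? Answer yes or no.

D₁ = 2785, D₂ = 2785
river cycle of f (length 62): (-24, 47, 6), (6, 49, -16), (-16, 47, 9), (9, 43, -26), (-26, 9, 26), (26, 43, -9), (-9, 47, 16), (16, 49, -6), (-6, 47, 24), (24, 49, -4), … (52 more)
river cycle of g (length 62): (4, 49, -24), (-24, 47, 6), (6, 49, -16), (-16, 47, 9), (9, 43, -26), (-26, 9, 26), (26, 43, -9), (-9, 47, 16), (16, 49, -6), (-6, 47, 24), … (52 more)
cycles coincide ⇒ equivalent

yes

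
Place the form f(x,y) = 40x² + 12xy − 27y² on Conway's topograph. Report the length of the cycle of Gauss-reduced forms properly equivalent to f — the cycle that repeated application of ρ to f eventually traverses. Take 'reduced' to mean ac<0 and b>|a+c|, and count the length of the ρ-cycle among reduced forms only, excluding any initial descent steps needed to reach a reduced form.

D = 4464, ⌊√D⌋ = 66
descent: ρ → (-27,42,25)  [lands on river]
river: ρ → (25,58,-11)
river: ρ → (-11,52,40)
river: ρ → (40,28,-23)
river: ρ → (-23,64,4)
river: ρ → (4,64,-23)
river: ρ → (-23,28,40)
river: ρ → (40,52,-11)
river: ρ → (-11,58,25)
river: ρ → (25,42,-27)
river: ρ → (-27,66,1)
river: ρ → (1,66,-27)
ρ-cycle length = 12 (tail of 1 descent step not counted)

12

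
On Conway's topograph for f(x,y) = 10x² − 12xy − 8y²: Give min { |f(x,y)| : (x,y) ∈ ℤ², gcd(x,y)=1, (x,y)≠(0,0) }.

descent: ρ → (-8,12,10)  [lands on river]
river: ρ → (10,8,-10)
river: ρ → (-10,12,8)
river: ρ → (8,20,-2)
river: ρ → (-2,20,8)
river: ρ → (8,12,-10)
river: ρ → (-10,8,10)
river: ρ → (10,12,-8)
river: ρ → (-8,20,2)
river: ρ → (2,20,-8)
closes: descent 1, river 10
min |a| on river = 2

2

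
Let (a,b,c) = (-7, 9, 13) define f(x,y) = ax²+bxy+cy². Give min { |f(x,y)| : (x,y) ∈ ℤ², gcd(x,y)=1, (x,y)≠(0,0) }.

river: ρ → (13,17,-3)
river: ρ → (-3,19,7)
river: ρ → (7,9,-13)
river: ρ → (-13,17,3)
river: ρ → (3,19,-7)
river: ρ → (-7,9,13)
closes: descent 0, river 6
min |a| on river = 3

3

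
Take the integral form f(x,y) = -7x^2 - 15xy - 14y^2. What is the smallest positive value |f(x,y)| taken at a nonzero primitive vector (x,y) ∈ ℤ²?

translate: b→1 (≡15 mod 14), so (7,15,14)→(7,1,6)
flip: (7,1,6)→(6,-1,7)
reduced (well bottom): (6,-1,7) with a≤c, −a<b≤a
well minimum |f| = |-6| = 6 (negative-definite)

6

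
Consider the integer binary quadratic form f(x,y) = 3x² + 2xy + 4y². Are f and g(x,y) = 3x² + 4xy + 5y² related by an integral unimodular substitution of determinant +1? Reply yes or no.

D₁ = -44, D₂ = -44
f: reduced (well bottom): (3,2,4) with a≤c, −a<b≤a
g: translate: b→-2 (≡4 mod 6), so (3,4,5)→(3,-2,4)
g: reduced (well bottom): (3,-2,4) with a≤c, −a<b≤a
reduced forms (3, 2, 4) vs (3, -2, 4) ⇒ inequivalent

no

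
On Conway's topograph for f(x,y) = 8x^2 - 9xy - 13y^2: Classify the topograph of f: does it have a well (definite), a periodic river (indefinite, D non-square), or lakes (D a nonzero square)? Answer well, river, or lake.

D = b²−4ac = (-9)² − 4·8·(-13) = 497
D > 0 non-square ⇒ indefinite ⇒ periodic river

river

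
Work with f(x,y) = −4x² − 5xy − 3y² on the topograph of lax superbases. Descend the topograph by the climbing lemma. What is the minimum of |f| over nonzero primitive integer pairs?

translate: b→-3 (≡5 mod 8), so (4,5,3)→(4,-3,2)
flip: (4,-3,2)→(2,3,4)
translate: b→-1 (≡3 mod 4), so (2,3,4)→(2,-1,3)
reduced (well bottom): (2,-1,3) with a≤c, −a<b≤a
well minimum |f| = |-2| = 2 (negative-definite)

2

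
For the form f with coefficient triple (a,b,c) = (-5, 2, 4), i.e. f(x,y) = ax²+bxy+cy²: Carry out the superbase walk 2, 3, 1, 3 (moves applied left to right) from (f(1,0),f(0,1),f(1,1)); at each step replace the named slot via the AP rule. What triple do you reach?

start (-5,4,1) = (f(1,0),f(0,1),f(1,1))
replace slot 2: 2·((-5)+1) − 4 = -12 → (-5,-12,1)
replace slot 3: 2·((-5)+(-12)) − 1 = -35 → (-5,-12,-35)
replace slot 1: 2·((-12)+(-35)) − (-5) = -89 → (-89,-12,-35)
replace slot 3: 2·((-89)+(-12)) − (-35) = -167 → (-89,-12,-167)

-89,-12,-167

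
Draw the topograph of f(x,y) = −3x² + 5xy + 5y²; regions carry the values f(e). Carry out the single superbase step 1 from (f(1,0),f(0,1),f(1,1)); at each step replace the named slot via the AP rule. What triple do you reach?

start (-3,5,7) = (f(1,0),f(0,1),f(1,1))
replace slot 1: 2·(5+7) − (-3) = 27 → (27,5,7)

27,5,7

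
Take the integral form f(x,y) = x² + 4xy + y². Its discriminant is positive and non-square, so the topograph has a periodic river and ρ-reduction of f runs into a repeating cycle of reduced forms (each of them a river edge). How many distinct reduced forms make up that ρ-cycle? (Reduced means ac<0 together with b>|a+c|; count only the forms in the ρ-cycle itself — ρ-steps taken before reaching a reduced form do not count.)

D = 12, ⌊√D⌋ = 3
descent: ρ → (1,2,-2)  [lands on river]
river: ρ → (-2,2,1)
ρ-cycle length = 2 (tail of 1 descent step not counted)

2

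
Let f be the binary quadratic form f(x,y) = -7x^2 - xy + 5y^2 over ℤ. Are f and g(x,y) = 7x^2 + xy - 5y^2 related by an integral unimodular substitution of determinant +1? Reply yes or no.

D₁ = 141, D₂ = 141
river cycle of f (length 4): (5, 11, -1), (-1, 11, 5), (5, 9, -3), (-3, 9, 5)
river cycle of g (length 4): (-5, 9, 3), (3, 9, -5), (-5, 11, 1), (1, 11, -5)
cycles differ ⇒ inequivalent

no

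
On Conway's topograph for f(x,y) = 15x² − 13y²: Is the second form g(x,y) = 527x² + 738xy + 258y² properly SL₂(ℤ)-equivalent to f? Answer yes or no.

D₁ = 780, D₂ = 780
river cycle of f (length 2): (-13, 26, 2), (2, 26, -13)
river cycle of g (length 2): (2, 26, -13), (-13, 26, 2)
cycles coincide ⇒ equivalent

yes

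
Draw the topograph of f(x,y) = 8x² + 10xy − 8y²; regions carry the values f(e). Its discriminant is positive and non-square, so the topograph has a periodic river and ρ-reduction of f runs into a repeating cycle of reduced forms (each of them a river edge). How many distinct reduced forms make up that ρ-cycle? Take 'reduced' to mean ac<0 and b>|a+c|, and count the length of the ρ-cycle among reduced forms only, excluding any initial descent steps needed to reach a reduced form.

D = 356, ⌊√D⌋ = 18
river: ρ → (-8,6,10)
river: ρ → (10,14,-4)
river: ρ → (-4,18,2)
river: ρ → (2,18,-4)
river: ρ → (-4,14,10)
river: ρ → (10,6,-8)
river: ρ → (-8,10,8)
river: ρ → (8,6,-10)
river: ρ → (-10,14,4)
river: ρ → (4,18,-2)
river: ρ → (-2,18,4)
river: ρ → (4,14,-10)
river: ρ → (-10,6,8)
river: ρ → (8,10,-8)
ρ-cycle length = 14 (tail of 0 descent steps not counted)

14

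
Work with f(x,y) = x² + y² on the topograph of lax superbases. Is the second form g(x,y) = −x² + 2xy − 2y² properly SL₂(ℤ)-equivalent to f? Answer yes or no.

D₁ = -4, D₂ = -4
f: reduced (well bottom): (1,0,1) with a≤c, −a<b≤a
g is negative-definite; reduce −g:
−g: translate: b→0 (≡-2 mod 2), so (1,-2,2)→(1,0,1)
−g: reduced (well bottom): (1,0,1) with a≤c, −a<b≤a
flip sign back: reduced form of g is (-1,0,-1)
reduced forms (1, 0, 1) vs (-1, 0, -1) ⇒ inequivalent

no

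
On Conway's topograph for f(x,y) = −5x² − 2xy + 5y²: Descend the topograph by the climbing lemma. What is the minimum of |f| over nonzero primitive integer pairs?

descent: ρ → (5,2,-5)  [lands on river]
river: ρ → (-5,8,2)
river: ρ → (2,8,-5)
river: ρ → (-5,2,5)
river: ρ → (5,8,-2)
river: ρ → (-2,8,5)
closes: descent 1, river 6
min |a| on river = 2

2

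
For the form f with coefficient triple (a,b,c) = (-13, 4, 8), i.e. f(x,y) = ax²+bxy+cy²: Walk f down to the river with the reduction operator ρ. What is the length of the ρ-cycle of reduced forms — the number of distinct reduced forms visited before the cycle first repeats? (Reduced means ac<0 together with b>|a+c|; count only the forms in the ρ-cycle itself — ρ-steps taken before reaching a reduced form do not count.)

D = 432, ⌊√D⌋ = 20
descent: ρ → (8,12,-9)  [lands on river]
river: ρ → (-9,6,11)
river: ρ → (11,16,-4)
river: ρ → (-4,16,11)
river: ρ → (11,6,-9)
river: ρ → (-9,12,8)
river: ρ → (8,20,-1)
river: ρ → (-1,20,8)
ρ-cycle length = 8 (tail of 1 descent step not counted)

8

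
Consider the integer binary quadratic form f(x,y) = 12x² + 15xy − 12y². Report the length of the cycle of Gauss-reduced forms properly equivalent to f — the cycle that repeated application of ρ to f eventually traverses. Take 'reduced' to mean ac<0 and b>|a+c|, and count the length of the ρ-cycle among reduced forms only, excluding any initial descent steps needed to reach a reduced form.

D = 801, ⌊√D⌋ = 28
river: ρ → (-12,9,15)
river: ρ → (15,21,-6)
river: ρ → (-6,27,3)
river: ρ → (3,27,-6)
river: ρ → (-6,21,15)
river: ρ → (15,9,-12)
river: ρ → (-12,15,12)
river: ρ → (12,9,-15)
river: ρ → (-15,21,6)
river: ρ → (6,27,-3)
river: ρ → (-3,27,6)
river: ρ → (6,21,-15)
river: ρ → (-15,9,12)
river: ρ → (12,15,-12)
ρ-cycle length = 14 (tail of 0 descent steps not counted)

14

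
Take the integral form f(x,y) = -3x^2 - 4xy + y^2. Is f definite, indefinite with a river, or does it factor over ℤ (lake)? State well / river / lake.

D = b²−4ac = (-4)² − 4·(-3)·1 = 28
D > 0 non-square ⇒ indefinite ⇒ periodic river

river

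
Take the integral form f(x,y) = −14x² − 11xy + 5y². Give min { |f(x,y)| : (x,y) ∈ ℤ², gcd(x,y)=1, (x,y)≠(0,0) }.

descent: ρ → (5,11,-14)  [lands on river]
river: ρ → (-14,17,2)
river: ρ → (2,19,-5)
river: ρ → (-5,11,14)
river: ρ → (14,17,-2)
river: ρ → (-2,19,5)
closes: descent 1, river 6
min |a| on river = 2

2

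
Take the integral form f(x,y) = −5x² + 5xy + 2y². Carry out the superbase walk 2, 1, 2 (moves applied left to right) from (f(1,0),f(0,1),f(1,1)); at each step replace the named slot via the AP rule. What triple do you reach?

start (-5,2,2) = (f(1,0),f(0,1),f(1,1))
replace slot 2: 2·((-5)+2) − 2 = -8 → (-5,-8,2)
replace slot 1: 2·((-8)+2) − (-5) = -7 → (-7,-8,2)
replace slot 2: 2·((-7)+2) − (-8) = -2 → (-7,-2,2)

-7,-2,2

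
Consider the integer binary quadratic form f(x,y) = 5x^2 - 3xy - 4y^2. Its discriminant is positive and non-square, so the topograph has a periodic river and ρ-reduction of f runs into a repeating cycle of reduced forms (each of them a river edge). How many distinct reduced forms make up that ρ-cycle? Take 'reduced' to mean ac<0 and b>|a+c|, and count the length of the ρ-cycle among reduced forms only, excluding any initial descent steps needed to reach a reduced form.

D = 89, ⌊√D⌋ = 9
descent: ρ → (-4,3,5)  [lands on river]
river: ρ → (5,7,-2)
river: ρ → (-2,9,1)
river: ρ → (1,9,-2)
river: ρ → (-2,7,5)
river: ρ → (5,3,-4)
river: ρ → (-4,5,4)
river: ρ → (4,3,-5)
river: ρ → (-5,7,2)
river: ρ → (2,9,-1)
river: ρ → (-1,9,2)
river: ρ → (2,7,-5)
river: ρ → (-5,3,4)
river: ρ → (4,5,-4)
ρ-cycle length = 14 (tail of 1 descent step not counted)

14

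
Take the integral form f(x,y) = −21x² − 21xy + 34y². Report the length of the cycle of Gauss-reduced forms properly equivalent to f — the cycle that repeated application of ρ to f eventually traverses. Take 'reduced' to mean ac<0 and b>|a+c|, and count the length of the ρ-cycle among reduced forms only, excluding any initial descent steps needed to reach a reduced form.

D = 3297, ⌊√D⌋ = 57
descent: ρ → (34,21,-21)  [lands on river]
river: ρ → (-21,21,34)
river: ρ → (34,47,-8)
river: ρ → (-8,49,28)
river: ρ → (28,7,-29)
river: ρ → (-29,51,6)
river: ρ → (6,57,-2)
river: ρ → (-2,55,34)
river: ρ → (34,13,-23)
river: ρ → (-23,33,24)
river: ρ → (24,15,-32)
river: ρ → (-32,49,7)
river: ρ → (7,49,-32)
river: ρ → (-32,15,24)
river: ρ → (24,33,-23)
river: ρ → (-23,13,34)
river: ρ → (34,55,-2)
river: ρ → (-2,57,6)
river: ρ → (6,51,-29)
river: ρ → (-29,7,28)
river: ρ → (28,49,-8)
river: ρ → (-8,47,34)
ρ-cycle length = 22 (tail of 1 descent step not counted)

22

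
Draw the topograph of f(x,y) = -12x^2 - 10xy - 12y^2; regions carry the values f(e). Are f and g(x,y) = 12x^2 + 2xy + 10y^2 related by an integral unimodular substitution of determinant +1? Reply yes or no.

D₁ = -476, D₂ = -476
f is negative-definite; reduce −f:
−f: reduced (well bottom): (12,10,12) with a≤c, −a<b≤a
flip sign back: reduced form of f is (-12,-10,-12)
g: flip: (12,2,10)→(10,-2,12)
g: reduced (well bottom): (10,-2,12) with a≤c, −a<b≤a
reduced forms (-12, -10, -12) vs (10, -2, 12) ⇒ inequivalent

no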